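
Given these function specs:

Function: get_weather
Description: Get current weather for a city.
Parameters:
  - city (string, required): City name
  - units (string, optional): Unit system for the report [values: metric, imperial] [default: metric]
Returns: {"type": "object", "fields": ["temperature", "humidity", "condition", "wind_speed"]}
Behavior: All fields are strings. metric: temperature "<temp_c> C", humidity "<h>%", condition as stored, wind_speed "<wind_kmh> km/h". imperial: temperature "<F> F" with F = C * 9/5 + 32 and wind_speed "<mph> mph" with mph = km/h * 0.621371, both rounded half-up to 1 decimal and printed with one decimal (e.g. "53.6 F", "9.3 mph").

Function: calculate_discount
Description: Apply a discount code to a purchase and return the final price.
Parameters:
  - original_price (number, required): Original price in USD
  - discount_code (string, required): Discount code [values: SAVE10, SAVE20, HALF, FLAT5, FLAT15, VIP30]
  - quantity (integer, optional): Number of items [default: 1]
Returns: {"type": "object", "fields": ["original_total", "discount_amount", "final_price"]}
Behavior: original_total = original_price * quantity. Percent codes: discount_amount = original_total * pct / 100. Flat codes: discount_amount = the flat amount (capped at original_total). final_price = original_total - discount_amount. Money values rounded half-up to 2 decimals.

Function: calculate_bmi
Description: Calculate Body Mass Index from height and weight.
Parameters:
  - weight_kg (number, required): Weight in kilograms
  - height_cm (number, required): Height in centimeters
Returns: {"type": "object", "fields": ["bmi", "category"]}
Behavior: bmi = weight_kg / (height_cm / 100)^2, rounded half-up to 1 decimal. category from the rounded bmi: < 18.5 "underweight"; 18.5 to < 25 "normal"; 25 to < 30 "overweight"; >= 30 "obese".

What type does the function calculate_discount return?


The calculate_discount spec declares Returns: {"type": "object", "fields": ["original_total", "discount_amount", "final_price"]}
Type:
object


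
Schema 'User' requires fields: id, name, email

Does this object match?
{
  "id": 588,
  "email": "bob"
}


Checking required fields...
Missing: name
Invalid - missing required field 'name'


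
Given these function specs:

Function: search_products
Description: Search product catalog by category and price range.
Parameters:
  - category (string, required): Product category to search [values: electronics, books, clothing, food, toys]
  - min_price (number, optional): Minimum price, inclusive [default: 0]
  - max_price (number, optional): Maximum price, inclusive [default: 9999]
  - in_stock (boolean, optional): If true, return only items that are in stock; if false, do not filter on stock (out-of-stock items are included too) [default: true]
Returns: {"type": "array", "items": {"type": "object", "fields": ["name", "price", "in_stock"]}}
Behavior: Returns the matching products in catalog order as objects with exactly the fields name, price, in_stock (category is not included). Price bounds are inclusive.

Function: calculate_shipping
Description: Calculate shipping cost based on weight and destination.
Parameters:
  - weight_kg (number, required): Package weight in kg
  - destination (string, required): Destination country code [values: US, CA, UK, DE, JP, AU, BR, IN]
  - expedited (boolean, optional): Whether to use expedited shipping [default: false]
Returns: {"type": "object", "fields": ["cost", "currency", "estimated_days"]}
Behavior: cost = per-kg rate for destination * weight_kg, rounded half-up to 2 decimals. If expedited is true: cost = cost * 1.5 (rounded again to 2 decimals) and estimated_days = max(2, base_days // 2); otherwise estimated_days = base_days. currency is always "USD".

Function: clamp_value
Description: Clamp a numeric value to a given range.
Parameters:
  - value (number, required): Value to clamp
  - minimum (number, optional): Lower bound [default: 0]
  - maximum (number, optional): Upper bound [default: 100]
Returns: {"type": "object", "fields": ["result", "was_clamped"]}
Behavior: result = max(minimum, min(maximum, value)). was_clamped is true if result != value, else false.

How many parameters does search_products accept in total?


Parameters of search_products: category (required), min_price (optional), max_price (optional), in_stock (optional)
Total:
4


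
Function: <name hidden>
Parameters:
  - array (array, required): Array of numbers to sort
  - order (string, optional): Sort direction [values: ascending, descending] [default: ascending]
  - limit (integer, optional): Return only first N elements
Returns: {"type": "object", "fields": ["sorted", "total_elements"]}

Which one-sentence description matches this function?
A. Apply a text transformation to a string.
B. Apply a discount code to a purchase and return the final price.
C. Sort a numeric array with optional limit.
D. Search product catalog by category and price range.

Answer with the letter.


Parameters array, order, limit and return ["sorted", "total_elements"] fit: Sort a numeric array with optional limit.
C


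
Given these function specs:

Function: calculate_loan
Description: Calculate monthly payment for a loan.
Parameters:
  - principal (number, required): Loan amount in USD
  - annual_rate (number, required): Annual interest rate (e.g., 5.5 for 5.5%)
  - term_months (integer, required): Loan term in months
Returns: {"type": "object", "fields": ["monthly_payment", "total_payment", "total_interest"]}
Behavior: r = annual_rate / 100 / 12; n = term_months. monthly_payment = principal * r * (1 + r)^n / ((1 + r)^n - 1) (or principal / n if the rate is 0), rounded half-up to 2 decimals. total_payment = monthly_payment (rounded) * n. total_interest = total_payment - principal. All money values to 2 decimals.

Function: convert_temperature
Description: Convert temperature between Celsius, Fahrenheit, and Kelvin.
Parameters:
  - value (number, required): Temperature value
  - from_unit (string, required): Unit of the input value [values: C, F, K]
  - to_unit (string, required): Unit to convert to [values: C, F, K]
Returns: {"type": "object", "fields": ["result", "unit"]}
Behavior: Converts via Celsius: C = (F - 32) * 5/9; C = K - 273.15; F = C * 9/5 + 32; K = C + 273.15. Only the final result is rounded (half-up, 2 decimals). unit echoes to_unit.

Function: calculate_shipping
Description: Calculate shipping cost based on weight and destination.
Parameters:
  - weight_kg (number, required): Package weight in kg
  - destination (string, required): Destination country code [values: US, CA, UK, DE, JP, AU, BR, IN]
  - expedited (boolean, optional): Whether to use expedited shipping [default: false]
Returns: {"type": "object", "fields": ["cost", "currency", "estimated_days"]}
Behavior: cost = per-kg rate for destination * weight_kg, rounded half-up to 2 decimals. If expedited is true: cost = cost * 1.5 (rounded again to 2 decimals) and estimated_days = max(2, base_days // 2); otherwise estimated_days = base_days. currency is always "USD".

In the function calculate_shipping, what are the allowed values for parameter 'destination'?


The calculate_shipping spec declares:
  - destination (string, required): Destination country code [values: US, CA, UK, DE, JP, AU, BR, IN]
Allowed values:
US, CA, UK, DE, JP, AU, BR, IN


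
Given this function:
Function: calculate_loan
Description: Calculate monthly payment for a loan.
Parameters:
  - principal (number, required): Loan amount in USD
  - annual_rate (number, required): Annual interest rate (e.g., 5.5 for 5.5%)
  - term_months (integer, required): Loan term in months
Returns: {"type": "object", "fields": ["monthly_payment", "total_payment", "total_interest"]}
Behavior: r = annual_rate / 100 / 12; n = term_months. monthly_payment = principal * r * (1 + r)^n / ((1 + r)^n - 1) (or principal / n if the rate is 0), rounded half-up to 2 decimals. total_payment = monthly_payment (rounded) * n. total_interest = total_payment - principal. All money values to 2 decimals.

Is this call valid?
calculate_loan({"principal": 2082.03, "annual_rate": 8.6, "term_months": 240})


Checking all required parameters present and types match... All valid.
Valid


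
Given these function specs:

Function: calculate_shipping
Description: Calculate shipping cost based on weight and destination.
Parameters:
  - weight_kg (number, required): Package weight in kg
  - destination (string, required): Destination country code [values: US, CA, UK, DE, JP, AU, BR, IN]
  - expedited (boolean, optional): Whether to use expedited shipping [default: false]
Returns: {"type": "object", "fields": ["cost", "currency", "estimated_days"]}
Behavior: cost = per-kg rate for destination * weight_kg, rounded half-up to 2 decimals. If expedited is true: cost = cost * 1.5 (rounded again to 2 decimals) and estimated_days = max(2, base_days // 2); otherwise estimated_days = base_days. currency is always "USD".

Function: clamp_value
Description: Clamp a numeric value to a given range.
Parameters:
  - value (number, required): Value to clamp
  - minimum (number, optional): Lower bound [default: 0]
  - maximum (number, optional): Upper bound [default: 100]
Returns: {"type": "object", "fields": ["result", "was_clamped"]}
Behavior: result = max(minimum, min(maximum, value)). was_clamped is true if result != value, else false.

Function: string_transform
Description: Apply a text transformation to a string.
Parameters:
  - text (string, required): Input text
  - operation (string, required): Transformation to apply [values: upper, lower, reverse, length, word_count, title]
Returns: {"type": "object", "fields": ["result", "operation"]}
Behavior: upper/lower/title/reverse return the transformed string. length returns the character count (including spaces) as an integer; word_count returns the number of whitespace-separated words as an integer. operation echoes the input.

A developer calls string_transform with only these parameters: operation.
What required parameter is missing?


Required parameters: text, operation
Provided: operation
Missing: text
text


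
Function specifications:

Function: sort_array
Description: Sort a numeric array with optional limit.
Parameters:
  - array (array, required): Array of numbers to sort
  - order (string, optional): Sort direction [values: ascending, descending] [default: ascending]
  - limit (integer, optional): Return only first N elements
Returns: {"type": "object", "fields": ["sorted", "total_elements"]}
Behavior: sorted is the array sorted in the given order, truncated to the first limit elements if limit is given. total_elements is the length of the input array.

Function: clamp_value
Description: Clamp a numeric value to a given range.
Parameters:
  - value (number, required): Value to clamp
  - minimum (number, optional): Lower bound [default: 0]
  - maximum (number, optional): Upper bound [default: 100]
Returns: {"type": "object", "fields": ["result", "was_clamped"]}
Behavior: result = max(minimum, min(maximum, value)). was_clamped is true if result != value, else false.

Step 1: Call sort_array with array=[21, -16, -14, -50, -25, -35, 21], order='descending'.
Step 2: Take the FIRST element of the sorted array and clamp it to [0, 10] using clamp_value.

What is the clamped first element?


Step 1: sort_array(order=descending)
  sorted: [21, 21, -14, -16, -25, -35, -50]
  -> first element = 21
Step 2: clamp_value(value=21, minimum=0, maximum=10)
  result = max(0, min(10, 21)) = max(0, 10) = 10
  was_clamped = (10 != 21) = true
  -> result = 10
10


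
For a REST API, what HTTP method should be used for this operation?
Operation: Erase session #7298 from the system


GET = read, POST = create, PUT = update/replace, DELETE = remove
This operation is a removal.
DELETE


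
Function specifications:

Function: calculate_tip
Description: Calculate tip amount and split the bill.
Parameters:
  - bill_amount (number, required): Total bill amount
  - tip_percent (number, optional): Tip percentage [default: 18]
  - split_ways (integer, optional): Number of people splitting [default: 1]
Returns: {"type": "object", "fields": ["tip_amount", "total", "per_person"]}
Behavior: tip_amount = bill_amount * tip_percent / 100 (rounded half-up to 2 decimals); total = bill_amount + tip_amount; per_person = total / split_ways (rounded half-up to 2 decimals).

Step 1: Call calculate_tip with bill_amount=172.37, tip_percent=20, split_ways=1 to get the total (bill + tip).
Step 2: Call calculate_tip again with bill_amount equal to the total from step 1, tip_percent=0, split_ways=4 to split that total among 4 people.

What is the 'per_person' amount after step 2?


Step 1: calculate_tip(bill_amount=172.37, tip_percent=20, split_ways=1)
  tip_amount = 172.37 * 20/100 = 34.474 -> 34.47
  total = 172.37 + 34.47 = 206.84
  per_person = 206.84 / 1 = 206.84 -> 206.84
  -> total = 206.84
Step 2: calculate_tip(bill_amount=206.84, tip_percent=0, split_ways=4)
  tip_amount = 206.84 * 0/100 = 0 -> 0.00
  total = 206.84 + 0.00 = 206.84
  per_person = 206.84 / 4 = 51.71 -> 51.71
  -> per_person = 51.71
$51.71


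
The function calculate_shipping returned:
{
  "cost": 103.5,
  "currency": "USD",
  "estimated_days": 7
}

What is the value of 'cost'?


103.5


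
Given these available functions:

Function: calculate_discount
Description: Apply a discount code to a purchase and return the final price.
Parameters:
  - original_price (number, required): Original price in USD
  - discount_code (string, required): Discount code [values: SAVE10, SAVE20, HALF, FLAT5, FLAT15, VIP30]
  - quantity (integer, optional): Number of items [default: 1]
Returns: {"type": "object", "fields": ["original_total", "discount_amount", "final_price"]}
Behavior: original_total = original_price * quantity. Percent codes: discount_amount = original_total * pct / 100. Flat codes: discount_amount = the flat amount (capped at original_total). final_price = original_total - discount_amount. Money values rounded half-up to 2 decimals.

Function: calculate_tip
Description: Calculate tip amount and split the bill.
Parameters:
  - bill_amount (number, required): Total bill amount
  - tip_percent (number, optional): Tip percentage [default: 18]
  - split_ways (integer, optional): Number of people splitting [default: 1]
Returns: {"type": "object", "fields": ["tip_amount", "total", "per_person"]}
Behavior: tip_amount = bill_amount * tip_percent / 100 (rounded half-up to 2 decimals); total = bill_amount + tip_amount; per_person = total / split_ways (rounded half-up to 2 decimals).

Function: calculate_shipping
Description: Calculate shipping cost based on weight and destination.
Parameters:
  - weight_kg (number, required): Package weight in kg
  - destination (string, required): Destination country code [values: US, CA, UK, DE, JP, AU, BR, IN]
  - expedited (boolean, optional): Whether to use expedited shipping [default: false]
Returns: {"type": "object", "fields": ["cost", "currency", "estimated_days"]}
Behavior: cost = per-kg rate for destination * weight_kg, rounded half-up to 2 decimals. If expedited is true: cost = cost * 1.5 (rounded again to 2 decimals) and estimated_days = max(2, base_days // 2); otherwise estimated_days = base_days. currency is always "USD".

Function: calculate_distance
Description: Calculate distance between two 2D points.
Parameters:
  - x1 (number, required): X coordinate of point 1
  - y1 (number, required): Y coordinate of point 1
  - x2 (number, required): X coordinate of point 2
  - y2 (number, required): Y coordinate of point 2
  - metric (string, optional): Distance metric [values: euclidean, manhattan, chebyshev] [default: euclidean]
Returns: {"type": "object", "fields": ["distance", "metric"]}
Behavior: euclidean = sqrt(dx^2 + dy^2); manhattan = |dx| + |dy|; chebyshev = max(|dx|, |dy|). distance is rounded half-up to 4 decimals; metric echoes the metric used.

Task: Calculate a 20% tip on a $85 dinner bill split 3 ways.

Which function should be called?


The task needs a function whose description is: Calculate tip amount and split the bill.
calculate_tip


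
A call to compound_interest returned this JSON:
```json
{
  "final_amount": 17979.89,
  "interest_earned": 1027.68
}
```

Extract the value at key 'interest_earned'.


1027.68


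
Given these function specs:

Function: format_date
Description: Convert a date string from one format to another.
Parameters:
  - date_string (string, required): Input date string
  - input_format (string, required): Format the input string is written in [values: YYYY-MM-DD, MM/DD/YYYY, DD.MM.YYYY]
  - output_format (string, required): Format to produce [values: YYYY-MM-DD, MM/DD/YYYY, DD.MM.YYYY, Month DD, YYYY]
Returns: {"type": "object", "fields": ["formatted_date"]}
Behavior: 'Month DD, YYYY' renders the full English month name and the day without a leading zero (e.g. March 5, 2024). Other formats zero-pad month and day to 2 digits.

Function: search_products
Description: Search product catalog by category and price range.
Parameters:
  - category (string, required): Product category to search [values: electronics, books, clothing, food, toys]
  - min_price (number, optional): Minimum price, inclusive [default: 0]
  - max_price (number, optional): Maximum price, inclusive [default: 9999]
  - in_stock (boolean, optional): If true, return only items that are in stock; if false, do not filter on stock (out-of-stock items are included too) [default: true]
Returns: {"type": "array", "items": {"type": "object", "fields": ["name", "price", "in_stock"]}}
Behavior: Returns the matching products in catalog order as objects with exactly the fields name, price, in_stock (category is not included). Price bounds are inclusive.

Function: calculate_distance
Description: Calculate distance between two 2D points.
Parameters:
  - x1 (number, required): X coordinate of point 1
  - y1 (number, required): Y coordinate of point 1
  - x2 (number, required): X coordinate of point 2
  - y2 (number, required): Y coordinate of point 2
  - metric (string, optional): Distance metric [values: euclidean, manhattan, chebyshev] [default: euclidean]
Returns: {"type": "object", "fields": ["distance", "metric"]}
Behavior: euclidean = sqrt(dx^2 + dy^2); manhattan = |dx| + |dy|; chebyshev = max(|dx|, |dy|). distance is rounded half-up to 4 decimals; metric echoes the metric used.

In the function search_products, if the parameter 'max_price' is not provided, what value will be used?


The search_products spec declares:
  - max_price (number, optional): Maximum price, inclusive [default: 9999]
Default:
9999


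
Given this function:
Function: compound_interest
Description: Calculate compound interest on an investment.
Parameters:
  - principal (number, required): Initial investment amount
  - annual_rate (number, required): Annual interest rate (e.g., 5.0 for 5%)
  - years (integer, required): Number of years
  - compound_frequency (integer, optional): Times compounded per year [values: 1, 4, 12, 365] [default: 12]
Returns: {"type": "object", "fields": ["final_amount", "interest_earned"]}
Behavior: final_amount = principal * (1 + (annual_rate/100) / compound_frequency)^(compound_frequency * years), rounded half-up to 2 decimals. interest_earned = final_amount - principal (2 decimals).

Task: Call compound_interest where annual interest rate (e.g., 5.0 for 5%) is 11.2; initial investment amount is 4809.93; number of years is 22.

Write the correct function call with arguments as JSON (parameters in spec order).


Mapping each described value to its parameter name:
  'Annual interest rate (e.g., 5.0 for 5%)' -> annual_rate = 11.2
  'Initial investment amount' -> principal = 4809.93
  'Number of years' -> years = 22
compound_interest({"principal": 4809.93, "annual_rate": 11.2, "years": 22})


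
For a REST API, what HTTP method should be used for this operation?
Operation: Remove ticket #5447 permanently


GET = read, POST = create, PUT = update/replace, DELETE = remove
This operation is a removal.
DELETE


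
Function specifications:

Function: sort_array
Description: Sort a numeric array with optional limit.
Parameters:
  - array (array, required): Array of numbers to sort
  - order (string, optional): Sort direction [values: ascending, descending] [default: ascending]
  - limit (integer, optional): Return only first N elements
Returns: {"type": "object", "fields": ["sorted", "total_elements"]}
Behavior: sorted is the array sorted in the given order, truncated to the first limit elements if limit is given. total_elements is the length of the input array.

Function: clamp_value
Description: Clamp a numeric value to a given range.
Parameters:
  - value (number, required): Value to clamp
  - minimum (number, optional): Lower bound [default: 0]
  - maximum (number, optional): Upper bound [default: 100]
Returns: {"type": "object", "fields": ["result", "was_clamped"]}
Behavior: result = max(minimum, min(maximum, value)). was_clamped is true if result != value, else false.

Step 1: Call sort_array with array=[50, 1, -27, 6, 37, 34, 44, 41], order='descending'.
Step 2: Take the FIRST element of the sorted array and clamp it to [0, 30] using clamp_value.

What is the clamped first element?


Step 1: sort_array(order=descending)
  sorted: [50, 44, 41, 37, 34, 6, 1, -27]
  -> first element = 50
Step 2: clamp_value(value=50, minimum=0, maximum=30)
  result = max(0, min(30, 50)) = max(0, 30) = 30
  was_clamped = (30 != 50) = true
  -> result = 30
30


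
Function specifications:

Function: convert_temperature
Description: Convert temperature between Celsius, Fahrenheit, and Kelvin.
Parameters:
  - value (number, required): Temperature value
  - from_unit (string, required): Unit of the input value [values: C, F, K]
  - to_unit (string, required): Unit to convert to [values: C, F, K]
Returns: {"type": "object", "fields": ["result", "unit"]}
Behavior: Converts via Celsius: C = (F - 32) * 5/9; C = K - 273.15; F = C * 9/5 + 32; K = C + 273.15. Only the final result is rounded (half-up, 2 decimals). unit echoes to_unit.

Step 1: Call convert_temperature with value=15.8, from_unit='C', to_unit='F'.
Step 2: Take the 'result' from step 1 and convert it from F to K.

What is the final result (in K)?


Step 1: convert_temperature(value=15.8, from_unit=C, to_unit=F)
  Input already in C: 15.8
  To F: 15.8 * 9/5 + 32 = 60.44
  Round to 2 decimals: 60.44
  -> result = 60.44 F
Step 2: convert_temperature(value=60.44, from_unit=F, to_unit=K)
  To C: (60.44 - 32) * 5/9 = 15.8
  To K: 15.8 + 273.15 = 288.95
  Round to 2 decimals: 288.95
  -> result = 288.95 K
288.95 K


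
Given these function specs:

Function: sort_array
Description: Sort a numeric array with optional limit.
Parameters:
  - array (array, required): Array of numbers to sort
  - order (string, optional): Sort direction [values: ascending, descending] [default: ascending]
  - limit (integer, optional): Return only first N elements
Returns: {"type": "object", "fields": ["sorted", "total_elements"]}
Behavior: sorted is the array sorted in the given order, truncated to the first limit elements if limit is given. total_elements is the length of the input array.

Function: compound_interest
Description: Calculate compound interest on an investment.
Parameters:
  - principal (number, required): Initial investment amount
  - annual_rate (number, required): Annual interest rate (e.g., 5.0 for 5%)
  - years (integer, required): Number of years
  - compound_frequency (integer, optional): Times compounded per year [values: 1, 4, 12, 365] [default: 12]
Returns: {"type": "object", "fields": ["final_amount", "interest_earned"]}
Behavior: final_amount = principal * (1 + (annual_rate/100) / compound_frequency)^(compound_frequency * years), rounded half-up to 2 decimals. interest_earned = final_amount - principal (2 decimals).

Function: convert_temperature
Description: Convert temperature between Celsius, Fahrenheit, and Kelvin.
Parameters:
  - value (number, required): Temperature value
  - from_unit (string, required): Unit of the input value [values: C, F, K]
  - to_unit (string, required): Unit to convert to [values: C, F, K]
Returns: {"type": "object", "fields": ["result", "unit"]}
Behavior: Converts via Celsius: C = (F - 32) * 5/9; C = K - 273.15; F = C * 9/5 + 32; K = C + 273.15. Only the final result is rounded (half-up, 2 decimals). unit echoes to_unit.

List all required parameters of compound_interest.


Parameters of compound_interest and their required/optional flag:
  principal: required
  annual_rate: required
  years: required
  compound_frequency: optional
annual_rate, principal, years


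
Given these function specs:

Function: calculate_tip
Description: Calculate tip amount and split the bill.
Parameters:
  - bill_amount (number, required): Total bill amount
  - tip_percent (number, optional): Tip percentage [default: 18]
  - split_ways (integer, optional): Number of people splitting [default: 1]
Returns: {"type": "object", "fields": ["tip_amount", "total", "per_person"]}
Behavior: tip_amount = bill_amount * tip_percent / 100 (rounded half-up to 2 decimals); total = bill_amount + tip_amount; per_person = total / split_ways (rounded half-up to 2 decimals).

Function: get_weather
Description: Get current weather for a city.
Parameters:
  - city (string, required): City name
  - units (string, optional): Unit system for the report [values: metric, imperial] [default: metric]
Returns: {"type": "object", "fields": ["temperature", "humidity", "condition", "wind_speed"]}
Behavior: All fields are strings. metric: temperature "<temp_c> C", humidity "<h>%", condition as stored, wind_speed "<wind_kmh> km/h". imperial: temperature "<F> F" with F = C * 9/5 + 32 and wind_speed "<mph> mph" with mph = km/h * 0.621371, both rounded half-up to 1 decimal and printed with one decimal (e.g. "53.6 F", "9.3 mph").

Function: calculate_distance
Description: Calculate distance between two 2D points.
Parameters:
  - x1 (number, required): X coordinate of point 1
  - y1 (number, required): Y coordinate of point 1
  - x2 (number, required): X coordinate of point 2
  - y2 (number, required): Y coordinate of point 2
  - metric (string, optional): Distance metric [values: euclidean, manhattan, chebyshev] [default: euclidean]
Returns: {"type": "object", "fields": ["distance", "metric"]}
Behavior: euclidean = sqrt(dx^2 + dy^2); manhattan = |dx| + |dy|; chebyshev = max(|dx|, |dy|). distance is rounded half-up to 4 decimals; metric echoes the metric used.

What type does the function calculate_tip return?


The calculate_tip spec declares Returns: {"type": "object", "fields": ["tip_amount", "total", "per_person"]}
Type:
object


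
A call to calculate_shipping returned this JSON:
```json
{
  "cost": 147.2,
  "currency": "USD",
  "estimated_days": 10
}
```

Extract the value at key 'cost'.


147.2


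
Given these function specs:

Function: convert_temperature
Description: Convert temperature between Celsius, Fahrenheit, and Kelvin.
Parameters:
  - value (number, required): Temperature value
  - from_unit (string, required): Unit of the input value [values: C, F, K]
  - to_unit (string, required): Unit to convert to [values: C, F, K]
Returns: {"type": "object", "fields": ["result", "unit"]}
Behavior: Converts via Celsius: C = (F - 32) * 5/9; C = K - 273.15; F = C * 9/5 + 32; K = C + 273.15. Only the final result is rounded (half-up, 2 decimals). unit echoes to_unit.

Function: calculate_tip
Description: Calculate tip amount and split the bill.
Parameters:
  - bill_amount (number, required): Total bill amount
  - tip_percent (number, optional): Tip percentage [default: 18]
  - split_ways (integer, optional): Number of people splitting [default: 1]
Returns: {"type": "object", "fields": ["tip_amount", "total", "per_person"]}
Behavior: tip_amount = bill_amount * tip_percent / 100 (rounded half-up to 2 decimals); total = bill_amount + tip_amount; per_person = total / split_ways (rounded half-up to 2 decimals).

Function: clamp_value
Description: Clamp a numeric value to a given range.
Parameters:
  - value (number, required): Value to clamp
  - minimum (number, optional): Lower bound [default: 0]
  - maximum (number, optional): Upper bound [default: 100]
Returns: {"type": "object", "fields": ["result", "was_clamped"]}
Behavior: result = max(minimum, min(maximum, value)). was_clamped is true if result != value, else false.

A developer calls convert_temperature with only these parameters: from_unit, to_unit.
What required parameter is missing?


Required parameters: value, from_unit, to_unit
Provided: from_unit, to_unit
Missing: value
value


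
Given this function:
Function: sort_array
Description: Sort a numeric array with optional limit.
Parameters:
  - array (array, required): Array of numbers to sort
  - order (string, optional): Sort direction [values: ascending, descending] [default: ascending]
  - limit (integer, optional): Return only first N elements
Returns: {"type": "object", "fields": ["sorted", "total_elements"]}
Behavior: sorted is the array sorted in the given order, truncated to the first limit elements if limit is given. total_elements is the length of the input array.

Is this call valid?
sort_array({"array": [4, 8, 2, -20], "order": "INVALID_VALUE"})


Checking parameter values...
Parameter 'order' has value 'INVALID_VALUE' not in allowed: ascending, descending
Invalid - 'order' must be one of ascending, descending


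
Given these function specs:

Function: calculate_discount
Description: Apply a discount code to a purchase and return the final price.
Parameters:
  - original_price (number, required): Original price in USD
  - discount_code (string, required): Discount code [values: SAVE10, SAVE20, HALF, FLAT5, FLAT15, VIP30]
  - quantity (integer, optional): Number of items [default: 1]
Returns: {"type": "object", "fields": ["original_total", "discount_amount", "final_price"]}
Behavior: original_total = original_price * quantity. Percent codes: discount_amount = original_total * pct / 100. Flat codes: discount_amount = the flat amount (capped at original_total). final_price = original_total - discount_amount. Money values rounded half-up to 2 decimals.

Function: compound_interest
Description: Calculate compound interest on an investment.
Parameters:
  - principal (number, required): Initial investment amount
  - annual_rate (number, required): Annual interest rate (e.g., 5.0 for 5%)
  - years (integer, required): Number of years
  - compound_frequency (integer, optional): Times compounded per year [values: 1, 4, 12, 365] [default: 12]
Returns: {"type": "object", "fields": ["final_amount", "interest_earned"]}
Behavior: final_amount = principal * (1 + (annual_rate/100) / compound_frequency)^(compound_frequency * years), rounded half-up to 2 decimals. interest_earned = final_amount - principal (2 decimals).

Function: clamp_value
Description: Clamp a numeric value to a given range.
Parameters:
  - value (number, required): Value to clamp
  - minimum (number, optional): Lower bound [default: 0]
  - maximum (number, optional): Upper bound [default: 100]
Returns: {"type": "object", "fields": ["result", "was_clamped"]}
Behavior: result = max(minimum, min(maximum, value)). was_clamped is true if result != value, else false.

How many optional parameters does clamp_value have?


Parameters of clamp_value: value (required), minimum (optional), maximum (optional)
Optional count:
2


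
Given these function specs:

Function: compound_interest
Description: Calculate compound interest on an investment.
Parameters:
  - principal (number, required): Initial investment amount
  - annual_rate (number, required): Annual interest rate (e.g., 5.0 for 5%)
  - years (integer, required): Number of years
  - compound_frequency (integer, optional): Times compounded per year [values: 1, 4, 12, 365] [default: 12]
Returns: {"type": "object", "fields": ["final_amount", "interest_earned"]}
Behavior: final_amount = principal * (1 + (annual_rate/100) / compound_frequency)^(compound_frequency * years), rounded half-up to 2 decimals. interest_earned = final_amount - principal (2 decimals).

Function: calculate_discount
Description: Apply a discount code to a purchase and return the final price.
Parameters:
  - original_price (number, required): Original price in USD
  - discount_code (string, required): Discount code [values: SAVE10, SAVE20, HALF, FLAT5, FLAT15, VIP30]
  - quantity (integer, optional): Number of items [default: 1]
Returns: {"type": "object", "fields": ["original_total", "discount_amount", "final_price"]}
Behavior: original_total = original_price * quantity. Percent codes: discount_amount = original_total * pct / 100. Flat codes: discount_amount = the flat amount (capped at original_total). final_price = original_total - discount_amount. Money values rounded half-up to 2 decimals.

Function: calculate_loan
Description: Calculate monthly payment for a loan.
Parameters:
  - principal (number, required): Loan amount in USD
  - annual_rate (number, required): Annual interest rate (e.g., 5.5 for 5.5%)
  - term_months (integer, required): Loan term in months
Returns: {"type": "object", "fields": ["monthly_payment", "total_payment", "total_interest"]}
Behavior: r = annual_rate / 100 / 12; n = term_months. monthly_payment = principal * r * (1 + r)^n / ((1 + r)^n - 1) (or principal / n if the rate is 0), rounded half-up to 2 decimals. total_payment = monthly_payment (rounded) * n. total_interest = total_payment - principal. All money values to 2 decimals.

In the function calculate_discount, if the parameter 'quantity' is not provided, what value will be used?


The calculate_discount spec declares:
  - quantity (integer, optional): Number of items [default: 1]
Default:
1


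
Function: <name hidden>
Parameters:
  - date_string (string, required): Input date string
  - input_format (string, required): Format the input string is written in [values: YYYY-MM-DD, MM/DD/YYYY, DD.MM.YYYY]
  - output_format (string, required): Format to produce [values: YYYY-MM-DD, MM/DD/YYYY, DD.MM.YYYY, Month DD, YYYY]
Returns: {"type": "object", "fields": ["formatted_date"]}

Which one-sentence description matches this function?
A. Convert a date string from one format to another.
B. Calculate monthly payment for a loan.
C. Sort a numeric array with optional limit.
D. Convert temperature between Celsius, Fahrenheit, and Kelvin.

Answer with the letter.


Parameters date_string, input_format, output_format and return ["formatted_date"] fit: Convert a date string from one format to another.
A


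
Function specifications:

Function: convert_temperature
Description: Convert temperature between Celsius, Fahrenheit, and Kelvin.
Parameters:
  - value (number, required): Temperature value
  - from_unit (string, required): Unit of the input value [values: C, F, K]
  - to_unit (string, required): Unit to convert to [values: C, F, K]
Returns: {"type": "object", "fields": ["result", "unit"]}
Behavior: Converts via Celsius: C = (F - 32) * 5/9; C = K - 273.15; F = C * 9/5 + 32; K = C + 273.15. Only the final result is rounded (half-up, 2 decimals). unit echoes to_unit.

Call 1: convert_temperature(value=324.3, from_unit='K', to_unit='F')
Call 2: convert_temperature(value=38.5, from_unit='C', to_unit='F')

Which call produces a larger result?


Call 1:
  To C: 324.3 - 273.15 = 51.15
  To F: 51.15 * 9/5 + 32 = 124.07
  Round to 2 decimals: 124.07
  -> 124.07 F
Call 2:
  Input already in C: 38.5
  To F: 38.5 * 9/5 + 32 = 101.3
  Round to 2 decimals: 101.3
  -> 101.3 F
Call 1 (124.07 F)


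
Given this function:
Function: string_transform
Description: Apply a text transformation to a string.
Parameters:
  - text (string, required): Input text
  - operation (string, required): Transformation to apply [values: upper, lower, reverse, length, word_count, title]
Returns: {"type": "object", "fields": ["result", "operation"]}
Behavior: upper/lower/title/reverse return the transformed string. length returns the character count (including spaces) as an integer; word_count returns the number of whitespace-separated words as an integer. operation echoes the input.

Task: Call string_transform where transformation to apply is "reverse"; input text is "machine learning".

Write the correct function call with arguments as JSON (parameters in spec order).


Mapping each described value to its parameter name:
  'Transformation to apply' -> operation = "reverse"
  'Input text' -> text = "machine learning"
string_transform({"text": "machine learning", "operation": "reverse"})


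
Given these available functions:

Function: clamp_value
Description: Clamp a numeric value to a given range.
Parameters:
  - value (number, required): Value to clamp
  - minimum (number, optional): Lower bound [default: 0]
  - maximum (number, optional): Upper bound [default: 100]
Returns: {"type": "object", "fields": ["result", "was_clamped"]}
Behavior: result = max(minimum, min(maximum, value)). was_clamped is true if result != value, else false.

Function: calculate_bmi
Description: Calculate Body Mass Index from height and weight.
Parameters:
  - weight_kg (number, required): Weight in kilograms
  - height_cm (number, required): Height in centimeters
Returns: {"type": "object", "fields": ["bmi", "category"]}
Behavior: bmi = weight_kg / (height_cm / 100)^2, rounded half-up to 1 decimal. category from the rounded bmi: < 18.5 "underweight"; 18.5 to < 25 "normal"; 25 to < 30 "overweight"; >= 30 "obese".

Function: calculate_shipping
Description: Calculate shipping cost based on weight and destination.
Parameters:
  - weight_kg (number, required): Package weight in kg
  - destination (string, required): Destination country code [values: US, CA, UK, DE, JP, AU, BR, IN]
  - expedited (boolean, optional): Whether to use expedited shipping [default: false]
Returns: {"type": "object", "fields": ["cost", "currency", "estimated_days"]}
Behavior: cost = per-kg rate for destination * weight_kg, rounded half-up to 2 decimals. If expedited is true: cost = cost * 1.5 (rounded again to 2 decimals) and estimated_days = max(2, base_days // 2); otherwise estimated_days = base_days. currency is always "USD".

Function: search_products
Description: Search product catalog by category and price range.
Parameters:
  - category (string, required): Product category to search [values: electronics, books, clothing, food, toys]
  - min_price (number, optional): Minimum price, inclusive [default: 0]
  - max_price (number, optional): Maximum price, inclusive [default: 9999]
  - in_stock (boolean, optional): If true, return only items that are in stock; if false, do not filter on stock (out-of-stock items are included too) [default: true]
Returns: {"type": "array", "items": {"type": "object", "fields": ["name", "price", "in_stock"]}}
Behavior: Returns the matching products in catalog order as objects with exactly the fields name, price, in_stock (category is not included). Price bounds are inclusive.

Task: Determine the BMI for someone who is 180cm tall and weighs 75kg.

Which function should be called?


The task needs a function whose description is: Calculate Body Mass Index from height and weight.
calculate_bmi


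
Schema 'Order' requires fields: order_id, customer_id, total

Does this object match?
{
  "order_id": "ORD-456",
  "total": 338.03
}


Checking required fields...
Missing: customer_id
Invalid - missing required field 'customer_id'


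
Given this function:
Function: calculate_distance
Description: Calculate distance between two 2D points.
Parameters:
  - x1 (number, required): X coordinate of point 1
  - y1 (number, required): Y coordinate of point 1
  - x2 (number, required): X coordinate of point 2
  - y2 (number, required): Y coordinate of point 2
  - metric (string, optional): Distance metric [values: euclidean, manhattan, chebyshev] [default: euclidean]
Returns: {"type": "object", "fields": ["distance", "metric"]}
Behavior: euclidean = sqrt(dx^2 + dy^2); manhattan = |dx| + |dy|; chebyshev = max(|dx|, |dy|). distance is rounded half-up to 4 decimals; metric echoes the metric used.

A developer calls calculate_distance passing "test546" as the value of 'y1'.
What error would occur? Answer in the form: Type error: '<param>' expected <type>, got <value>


Spec: 'y1' is declared as number; "test546" is a string.
Type error: 'y1' expected number, got "test546"


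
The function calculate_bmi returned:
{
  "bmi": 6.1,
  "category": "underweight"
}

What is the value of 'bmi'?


6.1
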